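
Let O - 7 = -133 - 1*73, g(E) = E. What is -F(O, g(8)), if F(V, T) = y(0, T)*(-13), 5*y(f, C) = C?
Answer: 104/5 ≈ 20.800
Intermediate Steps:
O = -199 (O = 7 + (-133 - 1*73) = 7 + (-133 - 73) = 7 - 206 = -199)
y(f, C) = C/5
F(V, T) = -13*T/5 (F(V, T) = (T/5)*(-13) = -13*T/5)
-F(O, g(8)) = -(-13)*8/5 = -1*(-104/5) = 104/5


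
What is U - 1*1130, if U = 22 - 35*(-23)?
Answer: -303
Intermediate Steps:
U = 827 (U = 22 + 805 = 827)
U - 1*1130 = 827 - 1*1130 = 827 - 1130 = -303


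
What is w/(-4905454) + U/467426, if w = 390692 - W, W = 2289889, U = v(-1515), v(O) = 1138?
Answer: 446658231787/1146468370702 ≈ 0.38960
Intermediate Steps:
U = 1138
w = -1899197 (w = 390692 - 1*2289889 = 390692 - 2289889 = -1899197)
w/(-4905454) + U/467426 = -1899197/(-4905454) + 1138/467426 = -1899197*(-1/4905454) + 1138*(1/467426) = 1899197/4905454 + 569/233713 = 446658231787/1146468370702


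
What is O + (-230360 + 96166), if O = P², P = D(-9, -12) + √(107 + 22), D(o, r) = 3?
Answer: -134056 + 6*√129 ≈ -1.3399e+5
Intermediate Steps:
P = 3 + √129 (P = 3 + √(107 + 22) = 3 + √129 ≈ 14.358)
O = (3 + √129)² ≈ 206.15
O + (-230360 + 96166) = (3 + √129)² + (-230360 + 96166) = (3 + √129)² - 134194 = -134194 + (3 + √129)²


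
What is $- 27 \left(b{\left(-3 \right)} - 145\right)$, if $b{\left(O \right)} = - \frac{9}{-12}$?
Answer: $\frac{15579}{4} \approx 3894.8$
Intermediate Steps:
$b{\left(O \right)} = \frac{3}{4}$ ($b{\left(O \right)} = \left(-9\right) \left(- \frac{1}{12}\right) = \frac{3}{4}$)
$- 27 \left(b{\left(-3 \right)} - 145\right) = - 27 \left(\frac{3}{4} - 145\right) = \left(-27\right) \left(- \frac{577}{4}\right) = \frac{15579}{4}$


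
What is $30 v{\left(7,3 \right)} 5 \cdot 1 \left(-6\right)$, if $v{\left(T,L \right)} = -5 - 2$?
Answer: $6300$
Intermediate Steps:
$v{\left(T,L \right)} = -7$
$30 v{\left(7,3 \right)} 5 \cdot 1 \left(-6\right) = 30 \left(-7\right) 5 \cdot 1 \left(-6\right) = - 210 \cdot 5 \left(-6\right) = \left(-210\right) \left(-30\right) = 6300$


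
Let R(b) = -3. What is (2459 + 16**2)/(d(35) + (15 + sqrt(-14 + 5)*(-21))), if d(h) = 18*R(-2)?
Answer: -2353/122 + 3801*I/122 ≈ -19.287 + 31.156*I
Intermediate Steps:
d(h) = -54 (d(h) = 18*(-3) = -54)
(2459 + 16**2)/(d(35) + (15 + sqrt(-14 + 5)*(-21))) = (2459 + 16**2)/(-54 + (15 + sqrt(-14 + 5)*(-21))) = (2459 + 256)/(-54 + (15 + sqrt(-9)*(-21))) = 2715/(-54 + (15 + (3*I)*(-21))) = 2715/(-54 + (15 - 63*I)) = 2715/(-39 - 63*I) = 2715*((-39 + 63*I)/5490) = 181*(-39 + 63*I)/366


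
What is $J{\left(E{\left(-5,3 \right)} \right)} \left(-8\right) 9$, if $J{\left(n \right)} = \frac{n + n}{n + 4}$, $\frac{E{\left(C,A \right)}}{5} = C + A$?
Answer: $-240$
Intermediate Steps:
$E{\left(C,A \right)} = 5 A + 5 C$ ($E{\left(C,A \right)} = 5 \left(C + A\right) = 5 \left(A + C\right) = 5 A + 5 C$)
$J{\left(n \right)} = \frac{2 n}{4 + n}$
$J{\left(E{\left(-5,3 \right)} \right)} \left(-8\right) 9 = \frac{2 \left(5 \cdot 3 + 5 \left(-5\right)\right)}{4 + \left(5 \cdot 3 + 5 \left(-5\right)\right)} \left(-8\right) 9 = \frac{2 \left(15 - 25\right)}{4 + \left(15 - 25\right)} \left(-8\right) 9 = 2 \left(-10\right) \frac{1}{4 - 10} \left(-8\right) 9 = 2 \left(-10\right) \frac{1}{-6} \left(-8\right) 9 = 2 \left(-10\right) \left(- \frac{1}{6}\right) \left(-8\right) 9 = \frac{10}{3} \left(-8\right) 9 = \left(- \frac{80}{3}\right) 9 = -240$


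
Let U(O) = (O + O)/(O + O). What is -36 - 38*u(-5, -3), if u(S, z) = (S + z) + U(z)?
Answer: 230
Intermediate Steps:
U(O) = 1 (U(O) = (2*O)/((2*O)) = (2*O)*(1/(2*O)) = 1)
u(S, z) = 1 + S + z (u(S, z) = (S + z) + 1 = 1 + S + z)
-36 - 38*u(-5, -3) = -36 - 38*(1 - 5 - 3) = -36 - 38*(-7) = -36 + 266 = 230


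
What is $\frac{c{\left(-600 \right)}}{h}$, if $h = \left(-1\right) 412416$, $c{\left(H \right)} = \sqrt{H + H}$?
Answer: $- \frac{5 i \sqrt{3}}{103104} \approx - 8.3995 \cdot 10^{-5} i$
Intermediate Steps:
$c{\left(H \right)} = \sqrt{2} \sqrt{H}$ ($c{\left(H \right)} = \sqrt{2 H} = \sqrt{2} \sqrt{H}$)
$h = -412416$
$\frac{c{\left(-600 \right)}}{h} = \frac{\sqrt{2} \sqrt{-600}}{-412416} = \sqrt{2} \cdot 10 i \sqrt{6} \left(- \frac{1}{412416}\right) = 20 i \sqrt{3} \left(- \frac{1}{412416}\right) = - \frac{5 i \sqrt{3}}{103104}$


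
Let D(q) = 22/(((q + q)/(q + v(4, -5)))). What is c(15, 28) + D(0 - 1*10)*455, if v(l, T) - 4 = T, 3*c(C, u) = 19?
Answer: 33071/6 ≈ 5511.8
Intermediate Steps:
c(C, u) = 19/3 (c(C, u) = (⅓)*19 = 19/3)
v(l, T) = 4 + T
D(q) = 11*(-1 + q)/q (D(q) = 22/(((q + q)/(q + (4 - 5)))) = 22/(((2*q)/(q - 1))) = 22/(((2*q)/(-1 + q))) = 22/((2*q/(-1 + q))) = 22*((-1 + q)/(2*q)) = 11*(-1 + q)/q)
c(15, 28) + D(0 - 1*10)*455 = 19/3 + (11 - 11/(0 - 1*10))*455 = 19/3 + (11 - 11/(0 - 10))*455 = 19/3 + (11 - 11/(-10))*455 = 19/3 + (11 - 11*(-⅒))*455 = 19/3 + (11 + 11/10)*455 = 19/3 + (121/10)*455 = 19/3 + 11011/2 = 33071/6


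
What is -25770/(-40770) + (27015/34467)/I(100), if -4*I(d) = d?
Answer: 46897696/78067755 ≈ 0.60073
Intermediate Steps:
I(d) = -d/4
-25770/(-40770) + (27015/34467)/I(100) = -25770/(-40770) + (27015/34467)/((-¼*100)) = -25770*(-1/40770) + (27015*(1/34467))/(-25) = 859/1359 + (9005/11489)*(-1/25) = 859/1359 - 1801/57445 = 46897696/78067755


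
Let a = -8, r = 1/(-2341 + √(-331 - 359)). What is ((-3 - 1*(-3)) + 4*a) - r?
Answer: -175388731/5480971 + I*√690/5480971 ≈ -32.0 + 4.7926e-6*I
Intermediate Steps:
r = 1/(-2341 + I*√690) (r = 1/(-2341 + √(-690)) = 1/(-2341 + I*√690) ≈ -0.00042711 - 4.793e-6*I)
((-3 - 1*(-3)) + 4*a) - r = ((-3 - 1*(-3)) + 4*(-8)) - (-2341/5480971 - I*√690/5480971) = ((-3 + 3) - 32) + (2341/5480971 + I*√690/5480971) = (0 - 32) + (2341/5480971 + I*√690/5480971) = -32 + (2341/5480971 + I*√690/5480971) = -175388731/5480971 + I*√690/5480971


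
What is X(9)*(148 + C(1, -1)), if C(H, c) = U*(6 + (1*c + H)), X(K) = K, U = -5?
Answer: 1062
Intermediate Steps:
C(H, c) = -30 - 5*H - 5*c (C(H, c) = -5*(6 + (1*c + H)) = -5*(6 + (c + H)) = -5*(6 + (H + c)) = -5*(6 + H + c) = -30 - 5*H - 5*c)
X(9)*(148 + C(1, -1)) = 9*(148 + (-30 - 5*1 - 5*(-1))) = 9*(148 + (-30 - 5 + 5)) = 9*(148 - 30) = 9*118 = 1062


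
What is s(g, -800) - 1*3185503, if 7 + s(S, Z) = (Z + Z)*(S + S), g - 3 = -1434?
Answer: 1393690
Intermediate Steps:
g = -1431 (g = 3 - 1434 = -1431)
s(S, Z) = -7 + 4*S*Z (s(S, Z) = -7 + (Z + Z)*(S + S) = -7 + (2*Z)*(2*S) = -7 + 4*S*Z)
s(g, -800) - 1*3185503 = (-7 + 4*(-1431)*(-800)) - 1*3185503 = (-7 + 4579200) - 3185503 = 4579193 - 3185503 = 1393690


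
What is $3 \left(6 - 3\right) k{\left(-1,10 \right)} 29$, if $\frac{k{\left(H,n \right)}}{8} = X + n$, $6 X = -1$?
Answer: $20532$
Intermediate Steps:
$X = - \frac{1}{6}$ ($X = \frac{1}{6} \left(-1\right) = - \frac{1}{6} \approx -0.16667$)
$k{\left(H,n \right)} = - \frac{4}{3} + 8 n$ ($k{\left(H,n \right)} = 8 \left(- \frac{1}{6} + n\right) = - \frac{4}{3} + 8 n$)
$3 \left(6 - 3\right) k{\left(-1,10 \right)} 29 = 3 \left(6 - 3\right) \left(- \frac{4}{3} + 8 \cdot 10\right) 29 = 3 \cdot 3 \left(- \frac{4}{3} + 80\right) 29 = 9 \cdot \frac{236}{3} \cdot 29 = 708 \cdot 29 = 20532$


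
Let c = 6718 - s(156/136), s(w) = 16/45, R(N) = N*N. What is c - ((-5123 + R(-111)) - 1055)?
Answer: 25859/45 ≈ 574.64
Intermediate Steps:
R(N) = N**2
s(w) = 16/45 (s(w) = 16*(1/45) = 16/45)
c = 302294/45 (c = 6718 - 1*16/45 = 6718 - 16/45 = 302294/45 ≈ 6717.6)
c - ((-5123 + R(-111)) - 1055) = 302294/45 - ((-5123 + (-111)**2) - 1055) = 302294/45 - ((-5123 + 12321) - 1055) = 302294/45 - (7198 - 1055) = 302294/45 - 1*6143 = 302294/45 - 6143 = 25859/45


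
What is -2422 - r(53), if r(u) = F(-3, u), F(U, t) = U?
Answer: -2419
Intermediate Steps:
r(u) = -3
-2422 - r(53) = -2422 - 1*(-3) = -2422 + 3 = -2419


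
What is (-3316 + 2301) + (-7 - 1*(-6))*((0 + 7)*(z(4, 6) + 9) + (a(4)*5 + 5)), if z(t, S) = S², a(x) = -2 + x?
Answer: -1345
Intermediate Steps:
(-3316 + 2301) + (-7 - 1*(-6))*((0 + 7)*(z(4, 6) + 9) + (a(4)*5 + 5)) = (-3316 + 2301) + (-7 - 1*(-6))*((0 + 7)*(6² + 9) + ((-2 + 4)*5 + 5)) = -1015 + (-7 + 6)*(7*(36 + 9) + (2*5 + 5)) = -1015 - (7*45 + (10 + 5)) = -1015 - (315 + 15) = -1015 - 1*330 = -1015 - 330 = -1345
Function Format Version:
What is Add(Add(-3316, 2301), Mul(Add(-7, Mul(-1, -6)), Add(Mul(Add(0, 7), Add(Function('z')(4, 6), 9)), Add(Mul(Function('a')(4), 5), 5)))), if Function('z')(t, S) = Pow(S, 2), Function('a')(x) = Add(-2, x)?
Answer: -1345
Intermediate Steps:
Add(Add(-3316, 2301), Mul(Add(-7, Mul(-1, -6)), Add(Mul(Add(0, 7), Add(Function('z')(4, 6), 9)), Add(Mul(Function('a')(4), 5), 5)))) = Add(Add(-3316, 2301), Mul(Add(-7, Mul(-1, -6)), Add(Mul(Add(0, 7), Add(Pow(6, 2), 9)), Add(Mul(Add(-2, 4), 5), 5)))) = Add(-1015, Mul(Add(-7, 6), Add(Mul(7, Add(36, 9)), Add(Mul(2, 5), 5)))) = Add(-1015, Mul(-1, Add(Mul(7, 45), Add(10, 5)))) = Add(-1015, Mul(-1, Add(315, 15))) = Add(-1015, Mul(-1, 330)) = Add(-1015, -330) = -1345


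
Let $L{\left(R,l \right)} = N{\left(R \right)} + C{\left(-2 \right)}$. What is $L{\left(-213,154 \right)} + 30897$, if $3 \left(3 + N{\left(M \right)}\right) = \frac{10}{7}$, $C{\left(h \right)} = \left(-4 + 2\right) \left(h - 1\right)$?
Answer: $\frac{648910}{21} \approx 30900.0$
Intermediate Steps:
$C{\left(h \right)} = 2 - 2 h$ ($C{\left(h \right)} = - 2 \left(-1 + h\right) = 2 - 2 h$)
$N{\left(M \right)} = - \frac{53}{21}$ ($N{\left(M \right)} = -3 + \frac{10 \cdot \frac{1}{7}}{3} = -3 + \frac{1}{3} \cdot \frac{10}{7} = -3 + \frac{10}{21} = - \frac{53}{21}$)
$L{\left(R,l \right)} = \frac{73}{21}$ ($L{\left(R,l \right)} = - \frac{53}{21} + \left(2 - -4\right) = - \frac{53}{21} + \left(2 + 4\right) = - \frac{53}{21} + 6 = \frac{73}{21}$)
$L{\left(-213,154 \right)} + 30897 = \frac{73}{21} + 30897 = \frac{648910}{21}$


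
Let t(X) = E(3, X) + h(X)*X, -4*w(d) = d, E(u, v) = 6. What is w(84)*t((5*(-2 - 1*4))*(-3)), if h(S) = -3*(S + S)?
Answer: 1020474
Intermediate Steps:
w(d) = -d/4
h(S) = -6*S
t(X) = 6 - 6*X² (t(X) = 6 + (-6*X)*X = 6 - 6*X²)
w(84)*t((5*(-2 - 1*4))*(-3)) = (-¼*84)*(6 - 6*225*(-2 - 1*4)²) = -21*(6 - 6*225*(-2 - 4)²) = -21*(6 - 6*((5*(-6))*(-3))²) = -21*(6 - 6*(-30*(-3))²) = -21*(6 - 6*90²) = -21*(6 - 6*8100) = -21*(6 - 48600) = -21*(-48594) = 1020474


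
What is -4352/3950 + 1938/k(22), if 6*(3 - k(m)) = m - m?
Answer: 1273674/1975 ≈ 644.90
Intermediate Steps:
k(m) = 3 (k(m) = 3 - (m - m)/6 = 3 - ⅙*0 = 3 + 0 = 3)
-4352/3950 + 1938/k(22) = -4352/3950 + 1938/3 = -4352*1/3950 + 1938*(⅓) = -2176/1975 + 646 = 1273674/1975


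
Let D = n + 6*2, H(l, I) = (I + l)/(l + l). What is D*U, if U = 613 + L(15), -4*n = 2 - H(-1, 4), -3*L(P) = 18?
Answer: 54023/8 ≈ 6752.9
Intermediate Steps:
H(l, I) = (I + l)/(2*l) (H(l, I) = (I + l)/((2*l)) = (I + l)*(1/(2*l)) = (I + l)/(2*l))
L(P) = -6 (L(P) = -⅓*18 = -6)
n = -7/8 (n = -(2 - (4 - 1)/(2*(-1)))/4 = -(2 - (-1)*3/2)/4 = -(2 - 1*(-3/2))/4 = -(2 + 3/2)/4 = -¼*7/2 = -7/8 ≈ -0.87500)
D = 89/8 (D = -7/8 + 6*2 = -7/8 + 12 = 89/8 ≈ 11.125)
U = 607 (U = 613 - 6 = 607)
D*U = (89/8)*607 = 54023/8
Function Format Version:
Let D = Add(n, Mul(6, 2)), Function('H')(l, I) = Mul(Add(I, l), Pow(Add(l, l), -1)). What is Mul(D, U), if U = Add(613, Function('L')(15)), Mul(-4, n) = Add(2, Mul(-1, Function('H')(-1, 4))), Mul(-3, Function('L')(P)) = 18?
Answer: Rational(54023, 8) ≈ 6752.9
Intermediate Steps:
Function('H')(l, I) = Mul(Rational(1, 2), Pow(l, -1), Add(I, l)) (Function('H')(l, I) = Mul(Add(I, l), Pow(Mul(2, l), -1)) = Mul(Add(I, l), Mul(Rational(1, 2), Pow(l, -1))) = Mul(Rational(1, 2), Pow(l, -1), Add(I, l)))
Function('L')(P) = -6 (Function('L')(P) = Mul(Rational(-1, 3), 18) = -6)
n = Rational(-7, 8) (n = Mul(Rational(-1, 4), Add(2, Mul(-1, Mul(Rational(1, 2), Pow(-1, -1), Add(4, -1))))) = Mul(Rational(-1, 4), Add(2, Mul(-1, Mul(Rational(1, 2), -1, 3)))) = Mul(Rational(-1, 4), Add(2, Mul(-1, Rational(-3, 2)))) = Mul(Rational(-1, 4), Add(2, Rational(3, 2))) = Mul(Rational(-1, 4), Rational(7, 2)) = Rational(-7, 8) ≈ -0.87500)
D = Rational(89, 8) (D = Add(Rational(-7, 8), Mul(6, 2)) = Add(Rational(-7, 8), 12) = Rational(89, 8) ≈ 11.125)
U = 607 (U = Add(613, -6) = 607)
Mul(D, U) = Mul(Rational(89, 8), 607) = Rational(54023, 8)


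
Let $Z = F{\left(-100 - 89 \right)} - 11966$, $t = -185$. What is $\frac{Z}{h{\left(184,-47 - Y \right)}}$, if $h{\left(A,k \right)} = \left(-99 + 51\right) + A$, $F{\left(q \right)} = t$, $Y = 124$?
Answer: $- \frac{12151}{136} \approx -89.346$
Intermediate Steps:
$F{\left(q \right)} = -185$
$Z = -12151$ ($Z = -185 - 11966 = -12151$)
$h{\left(A,k \right)} = -48 + A$
$\frac{Z}{h{\left(184,-47 - Y \right)}} = - \frac{12151}{-48 + 184} = - \frac{12151}{136}$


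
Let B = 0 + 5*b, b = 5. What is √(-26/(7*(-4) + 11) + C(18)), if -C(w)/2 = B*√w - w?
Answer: √(10846 - 43350*√2)/17 ≈ 13.214*I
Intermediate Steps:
B = 25 (B = 0 + 5*5 = 0 + 25 = 25)
C(w) = -50*√w + 2*w (C(w) = -2*(25*√w - w) = -2*(-w + 25*√w) = -50*√w + 2*w)
√(-26/(7*(-4) + 11) + C(18)) = √(-26/(7*(-4) + 11) + (-150*√2 + 2*18)) = √(-26/(-28 + 11) + (-150*√2 + 36)) = √(-26/(-17) + (-150*√2 + 36)) = √(-26*(-1/17) + (36 - 150*√2)) = √(26/17 + (36 - 150*√2)) = √(638/17 - 150*√2)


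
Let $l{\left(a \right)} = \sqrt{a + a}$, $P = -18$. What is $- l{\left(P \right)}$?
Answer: $- 6 i \approx - 6.0 i$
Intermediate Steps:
$l{\left(a \right)} = \sqrt{2} \sqrt{a}$ ($l{\left(a \right)} = \sqrt{2 a} = \sqrt{2} \sqrt{a}$)
$- l{\left(P \right)} = - \sqrt{2} \sqrt{-18} = - \sqrt{2} \cdot 3 i \sqrt{2} = - 6 i$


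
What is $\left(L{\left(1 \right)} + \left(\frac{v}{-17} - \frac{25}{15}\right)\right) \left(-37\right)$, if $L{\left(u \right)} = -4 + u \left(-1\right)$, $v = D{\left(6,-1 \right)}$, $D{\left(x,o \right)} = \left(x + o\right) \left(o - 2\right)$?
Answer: $\frac{10915}{51} \approx 214.02$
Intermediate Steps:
$D{\left(x,o \right)} = \left(-2 + o\right) \left(o + x\right)$ ($D{\left(x,o \right)} = \left(o + x\right) \left(-2 + o\right) = \left(-2 + o\right) \left(o + x\right)$)
$v = -15$ ($v = \left(-1\right)^{2} - -2 - 12 - 6 = 1 + 2 - 12 - 6 = -15$)
$L{\left(u \right)} = -4 - u$
$\left(L{\left(1 \right)} + \left(\frac{v}{-17} - \frac{25}{15}\right)\right) \left(-37\right) = \left(\left(-4 - 1\right) - \left(- \frac{15}{17} + \frac{5}{3}\right)\right) \left(-37\right) = \left(\left(-4 - 1\right) - \frac{40}{51}\right) \left(-37\right) = \left(-5 + \left(\frac{15}{17} - \frac{5}{3}\right)\right) \left(-37\right) = \left(-5 - \frac{40}{51}\right) \left(-37\right) = \left(- \frac{295}{51}\right) \left(-37\right) = \frac{10915}{51}$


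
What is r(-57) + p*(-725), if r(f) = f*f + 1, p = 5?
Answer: -375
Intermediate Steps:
r(f) = 1 + f² (r(f) = f² + 1 = 1 + f²)
r(-57) + p*(-725) = (1 + (-57)²) + 5*(-725) = (1 + 3249) - 3625 = 3250 - 3625 = -375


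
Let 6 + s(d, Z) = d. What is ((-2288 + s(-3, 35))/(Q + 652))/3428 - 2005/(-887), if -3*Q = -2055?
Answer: 9187350741/4065330332 ≈ 2.2599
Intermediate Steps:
Q = 685 (Q = -1/3*(-2055) = 685)
s(d, Z) = -6 + d
((-2288 + s(-3, 35))/(Q + 652))/3428 - 2005/(-887) = ((-2288 + (-6 - 3))/(685 + 652))/3428 - 2005/(-887) = ((-2288 - 9)/1337)*(1/3428) - 2005*(-1/887) = -2297*1/1337*(1/3428) + 2005/887 = -2297/1337*1/3428 + 2005/887 = -2297/4583236 + 2005/887 = 9187350741/4065330332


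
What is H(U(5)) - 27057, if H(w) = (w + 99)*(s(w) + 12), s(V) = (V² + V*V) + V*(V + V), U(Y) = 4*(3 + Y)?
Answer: 511091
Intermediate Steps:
U(Y) = 12 + 4*Y
s(V) = 4*V² (s(V) = (V² + V²) + V*(2*V) = 2*V² + 2*V² = 4*V²)
H(w) = (12 + 4*w²)*(99 + w) (H(w) = (w + 99)*(4*w² + 12) = (99 + w)*(12 + 4*w²) = (12 + 4*w²)*(99 + w))
H(U(5)) - 27057 = (1188 + 4*(12 + 4*5)³ + 12*(12 + 4*5) + 396*(12 + 4*5)²) - 27057 = (1188 + 4*(12 + 20)³ + 12*(12 + 20) + 396*(12 + 20)²) - 27057 = (1188 + 4*32³ + 12*32 + 396*32²) - 27057 = (1188 + 4*32768 + 384 + 396*1024) - 27057 = (1188 + 131072 + 384 + 405504) - 27057 = 538148 - 27057 = 511091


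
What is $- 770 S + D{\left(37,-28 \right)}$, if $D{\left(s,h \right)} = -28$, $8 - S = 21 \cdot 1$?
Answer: $9982$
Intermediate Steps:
$S = -13$ ($S = 8 - 21 \cdot 1 = 8 - 21 = -13$)
$- 770 S + D{\left(37,-28 \right)} = \left(-770\right) \left(-13\right) - 28 = 10010 - 28 = 9982$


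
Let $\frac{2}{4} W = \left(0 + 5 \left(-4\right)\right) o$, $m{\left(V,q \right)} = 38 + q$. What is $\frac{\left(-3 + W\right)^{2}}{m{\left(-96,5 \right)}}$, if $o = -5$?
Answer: $\frac{38809}{43} \approx 902.54$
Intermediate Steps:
$W = 200$ ($W = 2 \left(0 + 5 \left(-4\right)\right) \left(-5\right) = 2 \left(0 - 20\right) \left(-5\right) = 2 \left(\left(-20\right) \left(-5\right)\right) = 2 \cdot 100 = 200$)
$\frac{\left(-3 + W\right)^{2}}{m{\left(-96,5 \right)}} = \frac{\left(-3 + 200\right)^{2}}{38 + 5} = \frac{197^{2}}{43} = 38809 \cdot \frac{1}{43} = \frac{38809}{43}$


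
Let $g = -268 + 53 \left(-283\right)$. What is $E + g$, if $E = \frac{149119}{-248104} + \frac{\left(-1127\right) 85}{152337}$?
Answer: $- \frac{33945243886447}{2223259944} \approx -15268.0$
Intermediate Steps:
$g = -15267$ ($g = -268 - 14999 = -15267$)
$E = - \frac{2734321399}{2223259944}$ ($E = 149119 \left(- \frac{1}{248104}\right) - \frac{5635}{8961} = - \frac{149119}{248104} - \frac{5635}{8961} = - \frac{2734321399}{2223259944} \approx -1.2299$)
$E + g = - \frac{2734321399}{2223259944} - 15267 = - \frac{33945243886447}{2223259944}$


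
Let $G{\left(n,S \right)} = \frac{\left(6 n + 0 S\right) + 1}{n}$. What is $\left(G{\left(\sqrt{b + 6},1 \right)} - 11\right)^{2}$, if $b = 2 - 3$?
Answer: $\frac{\left(25 - \sqrt{5}\right)^{2}}{25} \approx 20.728$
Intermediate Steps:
$b = -1$
$G{\left(n,S \right)} = \frac{1 + 6 n}{n}$ ($G{\left(n,S \right)} = \frac{\left(6 n + 0\right) + 1}{n} = \frac{6 n + 1}{n} = \frac{1 + 6 n}{n}$)
$\left(G{\left(\sqrt{b + 6},1 \right)} - 11\right)^{2} = \left(\left(6 + \frac{1}{\sqrt{-1 + 6}}\right) - 11\right)^{2} = \left(\left(6 + \frac{1}{\sqrt{5}}\right) - 11\right)^{2} = \left(\left(6 + \frac{\sqrt{5}}{5}\right) - 11\right)^{2} = \left(-5 + \frac{\sqrt{5}}{5}\right)^{2}$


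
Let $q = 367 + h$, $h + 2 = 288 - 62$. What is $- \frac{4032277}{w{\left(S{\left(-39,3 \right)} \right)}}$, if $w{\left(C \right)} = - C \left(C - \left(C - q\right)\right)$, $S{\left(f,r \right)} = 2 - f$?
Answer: $\frac{4032277}{24231} \approx 166.41$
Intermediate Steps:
$h = 224$ ($h = -2 + \left(288 - 62\right) = -2 + 226 = 224$)
$q = 591$ ($q = 367 + 224 = 591$)
$w{\left(C \right)} = - 591 C$ ($w{\left(C \right)} = - C \left(C - \left(-591 + C\right)\right) = - C 591 = - 591 C$)
$- \frac{4032277}{w{\left(S{\left(-39,3 \right)} \right)}} = - \frac{4032277}{\left(-591\right) \left(2 - -39\right)} = - \frac{4032277}{\left(-591\right) \left(2 + 39\right)} = - \frac{4032277}{\left(-591\right) 41} = - \frac{4032277}{-24231} = \left(-4032277\right) \left(- \frac{1}{24231}\right) = \frac{4032277}{24231}$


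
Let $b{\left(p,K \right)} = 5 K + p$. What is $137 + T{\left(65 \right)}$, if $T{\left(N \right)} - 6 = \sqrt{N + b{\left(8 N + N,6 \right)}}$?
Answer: $143 + 2 \sqrt{170} \approx 169.08$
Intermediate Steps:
$b{\left(p,K \right)} = p + 5 K$
$T{\left(N \right)} = 6 + \sqrt{30 + 10 N}$ ($T{\left(N \right)} = 6 + \sqrt{N + \left(\left(8 N + N\right) + 5 \cdot 6\right)} = 6 + \sqrt{N + \left(9 N + 30\right)} = 6 + \sqrt{N + \left(30 + 9 N\right)} = 6 + \sqrt{30 + 10 N}$)
$137 + T{\left(65 \right)} = 137 + \left(6 + \sqrt{30 + 10 \cdot 65}\right) = 137 + \left(6 + \sqrt{30 + 650}\right) = 137 + \left(6 + \sqrt{680}\right) = 137 + \left(6 + 2 \sqrt{170}\right) = 143 + 2 \sqrt{170}$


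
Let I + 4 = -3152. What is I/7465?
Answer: -3156/7465 ≈ -0.42277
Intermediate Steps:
I = -3156 (I = -4 - 3152 = -3156)
I/7465 = -3156/7465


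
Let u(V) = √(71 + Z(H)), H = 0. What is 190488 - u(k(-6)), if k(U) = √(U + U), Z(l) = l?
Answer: 190488 - √71 ≈ 1.9048e+5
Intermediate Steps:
k(U) = √2*√U (k(U) = √(2*U) = √2*√U)
u(V) = √71 (u(V) = √(71 + 0) = √71)
190488 - u(k(-6)) = 190488 - √71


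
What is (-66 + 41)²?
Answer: 625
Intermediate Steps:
(-66 + 41)² = (-25)² = 625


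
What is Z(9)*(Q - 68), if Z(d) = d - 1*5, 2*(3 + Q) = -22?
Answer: -328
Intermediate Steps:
Q = -14 (Q = -3 + (1/2)*(-22) = -3 - 11 = -14)
Z(d) = -5 + d (Z(d) = d - 5 = -5 + d)
Z(9)*(Q - 68) = (-5 + 9)*(-14 - 68) = 4*(-82) = -328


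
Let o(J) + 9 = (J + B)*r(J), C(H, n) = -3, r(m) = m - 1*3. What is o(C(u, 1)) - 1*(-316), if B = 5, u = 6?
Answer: 295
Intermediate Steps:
r(m) = -3 + m (r(m) = m - 3 = -3 + m)
o(J) = -9 + (-3 + J)*(5 + J) (o(J) = -9 + (J + 5)*(-3 + J) = -9 + (5 + J)*(-3 + J) = -9 + (-3 + J)*(5 + J))
o(C(u, 1)) - 1*(-316) = (-24 + (-3)**2 + 2*(-3)) - 1*(-316) = (-24 + 9 - 6) + 316 = -21 + 316 = 295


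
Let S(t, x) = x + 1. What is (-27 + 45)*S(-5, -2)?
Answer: -18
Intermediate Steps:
S(t, x) = 1 + x
(-27 + 45)*S(-5, -2) = (-27 + 45)*(1 - 2) = 18*(-1) = -18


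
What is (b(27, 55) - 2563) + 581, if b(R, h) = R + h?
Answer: -1900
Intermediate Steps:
(b(27, 55) - 2563) + 581 = ((27 + 55) - 2563) + 581 = (82 - 2563) + 581 = -2481 + 581 = -1900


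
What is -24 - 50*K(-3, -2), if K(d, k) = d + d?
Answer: 276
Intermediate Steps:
K(d, k) = 2*d
-24 - 50*K(-3, -2) = -24 - 100*(-3) = -24 - 50*(-6) = -24 + 300 = 276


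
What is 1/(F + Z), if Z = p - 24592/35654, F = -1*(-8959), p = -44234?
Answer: -17827/628859721 ≈ -2.8348e-5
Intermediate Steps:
F = 8959
Z = -788571814/17827 (Z = -44234 - 24592/35654 = -44234 - 24592*1/35654 = -44234 - 12296/17827 = -788571814/17827 ≈ -44235.)
1/(F + Z) = 1/(8959 - 788571814/17827) = 1/(-628859721/17827) = -17827/628859721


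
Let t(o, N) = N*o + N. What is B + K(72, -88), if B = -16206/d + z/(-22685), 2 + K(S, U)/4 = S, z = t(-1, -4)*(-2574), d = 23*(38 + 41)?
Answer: 492554/1817 ≈ 271.08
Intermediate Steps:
d = 1817 (d = 23*79 = 1817)
t(o, N) = N + N*o
z = 0 (z = -4*(1 - 1)*(-2574) = -4*0*(-2574) = 0*(-2574) = 0)
K(S, U) = -8 + 4*S
B = -16206/1817 (B = -16206/1817 + 0/(-22685) = -16206*1/1817 + 0*(-1/22685) = -16206/1817 + 0 = -16206/1817 ≈ -8.9191)
B + K(72, -88) = -16206/1817 + (-8 + 4*72) = -16206/1817 + (-8 + 288) = -16206/1817 + 280 = 492554/1817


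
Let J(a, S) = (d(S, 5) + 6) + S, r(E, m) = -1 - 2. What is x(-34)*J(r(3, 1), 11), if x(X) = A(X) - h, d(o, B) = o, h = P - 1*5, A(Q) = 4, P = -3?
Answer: 336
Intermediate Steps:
h = -8 (h = -3 - 1*5 = -3 - 5 = -8)
r(E, m) = -3
x(X) = 12 (x(X) = 4 - 1*(-8) = 4 + 8 = 12)
J(a, S) = 6 + 2*S (J(a, S) = (S + 6) + S = (6 + S) + S = 6 + 2*S)
x(-34)*J(r(3, 1), 11) = 12*(6 + 2*11) = 12*(6 + 22) = 12*28 = 336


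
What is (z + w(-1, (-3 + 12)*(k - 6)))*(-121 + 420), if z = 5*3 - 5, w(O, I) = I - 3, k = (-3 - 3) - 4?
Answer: -40963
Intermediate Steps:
k = -10 (k = -6 - 4 = -10)
w(O, I) = -3 + I
z = 10 (z = 15 - 5 = 10)
(z + w(-1, (-3 + 12)*(k - 6)))*(-121 + 420) = (10 + (-3 + (-3 + 12)*(-10 - 6)))*(-121 + 420) = (10 + (-3 + 9*(-16)))*299 = (10 + (-3 - 144))*299 = (10 - 147)*299 = -137*299 = -40963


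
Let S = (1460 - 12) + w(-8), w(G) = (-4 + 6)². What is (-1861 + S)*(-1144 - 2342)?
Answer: 1425774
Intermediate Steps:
w(G) = 4 (w(G) = 2² = 4)
S = 1452 (S = (1460 - 12) + 4 = 1448 + 4 = 1452)
(-1861 + S)*(-1144 - 2342) = (-1861 + 1452)*(-1144 - 2342) = -409*(-3486) = 1425774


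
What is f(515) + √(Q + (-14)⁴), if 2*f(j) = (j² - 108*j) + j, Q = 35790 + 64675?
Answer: 105060 + √138881 ≈ 1.0543e+5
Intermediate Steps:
Q = 100465
f(j) = j²/2 - 107*j/2 (f(j) = ((j² - 108*j) + j)/2 = (j² - 107*j)/2 = j²/2 - 107*j/2)
f(515) + √(Q + (-14)⁴) = (½)*515*(-107 + 515) + √(100465 + (-14)⁴) = (½)*515*408 + √(100465 + 38416) = 105060 + √138881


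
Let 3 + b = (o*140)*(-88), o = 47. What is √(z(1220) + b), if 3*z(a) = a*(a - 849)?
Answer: I*√3853527/3 ≈ 654.35*I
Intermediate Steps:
b = -579043 (b = -3 + (47*140)*(-88) = -3 + 6580*(-88) = -3 - 579040 = -579043)
z(a) = a*(-849 + a)/3 (z(a) = (a*(a - 849))/3 = (a*(-849 + a))/3 = a*(-849 + a)/3)
√(z(1220) + b) = √((⅓)*1220*(-849 + 1220) - 579043) = √((⅓)*1220*371 - 579043) = √(452620/3 - 579043) = √(-1284509/3) = I*√3853527/3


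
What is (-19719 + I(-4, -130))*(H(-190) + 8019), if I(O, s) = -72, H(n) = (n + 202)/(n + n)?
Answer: -15076823382/95 ≈ -1.5870e+8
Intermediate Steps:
H(n) = (202 + n)/(2*n) (H(n) = (202 + n)/((2*n)) = (202 + n)*(1/(2*n)) = (202 + n)/(2*n))
(-19719 + I(-4, -130))*(H(-190) + 8019) = (-19719 - 72)*((½)*(202 - 190)/(-190) + 8019) = -19791*((½)*(-1/190)*12 + 8019) = -19791*(-3/95 + 8019) = -19791*761802/95 = -15076823382/95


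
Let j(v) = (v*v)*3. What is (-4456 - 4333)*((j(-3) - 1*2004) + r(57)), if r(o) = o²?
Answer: -11179608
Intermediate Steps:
j(v) = 3*v² (j(v) = v²*3 = 3*v²)
(-4456 - 4333)*((j(-3) - 1*2004) + r(57)) = (-4456 - 4333)*((3*(-3)² - 1*2004) + 57²) = -8789*((3*9 - 2004) + 3249) = -8789*((27 - 2004) + 3249) = -8789*(-1977 + 3249) = -8789*1272 = -11179608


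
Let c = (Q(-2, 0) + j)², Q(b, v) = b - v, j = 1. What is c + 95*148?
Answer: 14061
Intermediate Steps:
c = 1 (c = ((-2 - 1*0) + 1)² = ((-2 + 0) + 1)² = (-2 + 1)² = (-1)² = 1)
c + 95*148 = 1 + 95*148 = 1 + 14060 = 14061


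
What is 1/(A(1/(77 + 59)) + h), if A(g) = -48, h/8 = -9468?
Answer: -1/75792 ≈ -1.3194e-5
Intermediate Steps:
h = -75744 (h = 8*(-9468) = -75744)
1/(A(1/(77 + 59)) + h) = 1/(-48 - 75744) = 1/(-75792) = -1/75792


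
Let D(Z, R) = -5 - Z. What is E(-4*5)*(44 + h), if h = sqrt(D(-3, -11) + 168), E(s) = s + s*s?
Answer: 16720 + 380*sqrt(166) ≈ 21616.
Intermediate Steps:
E(s) = s + s**2
h = sqrt(166) (h = sqrt((-5 - 1*(-3)) + 168) = sqrt((-5 + 3) + 168) = sqrt(-2 + 168) = sqrt(166) ≈ 12.884)
E(-4*5)*(44 + h) = ((-4*5)*(1 - 4*5))*(44 + sqrt(166)) = (-20*(1 - 20))*(44 + sqrt(166)) = (-20*(-19))*(44 + sqrt(166)) = 380*(44 + sqrt(166)) = 16720 + 380*sqrt(166)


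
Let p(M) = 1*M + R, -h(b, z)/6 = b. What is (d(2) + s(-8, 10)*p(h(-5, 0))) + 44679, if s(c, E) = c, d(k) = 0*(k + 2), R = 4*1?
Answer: 44407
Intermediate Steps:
R = 4
d(k) = 0 (d(k) = 0*(2 + k) = 0)
h(b, z) = -6*b
p(M) = 4 + M (p(M) = 1*M + 4 = M + 4 = 4 + M)
(d(2) + s(-8, 10)*p(h(-5, 0))) + 44679 = (0 - 8*(4 - 6*(-5))) + 44679 = (0 - 8*(4 + 30)) + 44679 = (0 - 8*34) + 44679 = (0 - 272) + 44679 = -272 + 44679 = 44407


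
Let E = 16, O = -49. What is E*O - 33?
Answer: -817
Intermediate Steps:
E*O - 33 = 16*(-49) - 33 = -784 - 33 = -817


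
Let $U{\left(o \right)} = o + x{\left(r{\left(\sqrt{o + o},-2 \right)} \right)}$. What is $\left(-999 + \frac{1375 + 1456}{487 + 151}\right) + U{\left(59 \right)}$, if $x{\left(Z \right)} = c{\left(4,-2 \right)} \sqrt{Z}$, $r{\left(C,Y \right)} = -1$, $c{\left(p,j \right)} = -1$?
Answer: $- \frac{596889}{638} - i \approx -935.56 - 1.0 i$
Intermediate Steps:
$x{\left(Z \right)} = - \sqrt{Z}$
$U{\left(o \right)} = o - i$ ($U{\left(o \right)} = o - \sqrt{-1} = o - i$)
$\left(-999 + \frac{1375 + 1456}{487 + 151}\right) + U{\left(59 \right)} = \left(-999 + \frac{1375 + 1456}{487 + 151}\right) + \left(59 - i\right) = \left(-999 + \frac{2831}{638}\right) + \left(59 - i\right) = - \frac{634531}{638} + \left(59 - i\right) = - \frac{596889}{638} - i$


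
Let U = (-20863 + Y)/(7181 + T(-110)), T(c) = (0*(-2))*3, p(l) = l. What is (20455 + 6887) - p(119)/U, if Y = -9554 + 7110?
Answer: 37536149/1371 ≈ 27379.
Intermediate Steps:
Y = -2444
T(c) = 0 (T(c) = 0*3 = 0)
U = -23307/7181 (U = (-20863 - 2444)/(7181 + 0) = -23307/7181 ≈ -3.2456)
(20455 + 6887) - p(119)/U = (20455 + 6887) - 119/(-23307/7181) = 27342 - 119*(-7181)/23307 = 27342 - 1*(-50267/1371) = 27342 + 50267/1371 = 37536149/1371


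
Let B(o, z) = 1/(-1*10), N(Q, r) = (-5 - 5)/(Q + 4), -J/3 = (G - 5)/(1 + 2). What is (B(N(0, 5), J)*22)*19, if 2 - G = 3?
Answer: -209/5 ≈ -41.800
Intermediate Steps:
G = -1 (G = 2 - 1*3 = 2 - 3 = -1)
J = 6 (J = -3*(-1 - 5)/(1 + 2) = -(-18)/3 = -3*(-2) = 6)
N(Q, r) = -10/(4 + Q)
B(o, z) = -1/10 (B(o, z) = 1/(-10) = -1/10)
(B(N(0, 5), J)*22)*19 = -1/10*22*19 = -11/5*19 = -209/5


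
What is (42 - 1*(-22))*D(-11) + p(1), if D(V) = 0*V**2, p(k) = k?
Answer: 1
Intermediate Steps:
D(V) = 0
(42 - 1*(-22))*D(-11) + p(1) = (42 - 1*(-22))*0 + 1 = (42 + 22)*0 + 1 = 64*0 + 1 = 0 + 1 = 1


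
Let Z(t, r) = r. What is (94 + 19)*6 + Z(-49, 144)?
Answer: 822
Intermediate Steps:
(94 + 19)*6 + Z(-49, 144) = (94 + 19)*6 + 144 = 113*6 + 144 = 678 + 144 = 822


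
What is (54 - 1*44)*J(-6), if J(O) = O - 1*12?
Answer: -180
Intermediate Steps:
J(O) = -12 + O (J(O) = O - 12 = -12 + O)
(54 - 1*44)*J(-6) = (54 - 1*44)*(-12 - 6) = (54 - 44)*(-18) = 10*(-18) = -180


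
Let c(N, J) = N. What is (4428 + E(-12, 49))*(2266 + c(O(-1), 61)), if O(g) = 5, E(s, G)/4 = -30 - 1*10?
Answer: 9692628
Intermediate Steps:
E(s, G) = -160 (E(s, G) = 4*(-30 - 1*10) = 4*(-30 - 10) = 4*(-40) = -160)
(4428 + E(-12, 49))*(2266 + c(O(-1), 61)) = (4428 - 160)*(2266 + 5) = 4268*2271 = 9692628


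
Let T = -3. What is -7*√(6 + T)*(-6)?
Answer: 42*√3 ≈ 72.746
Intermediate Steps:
-7*√(6 + T)*(-6) = -7*√(6 - 3)*(-6) = -7*√3*(-6) = 42*√3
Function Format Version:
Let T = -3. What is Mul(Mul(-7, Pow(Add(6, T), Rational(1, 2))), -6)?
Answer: Mul(42, Pow(3, Rational(1, 2))) ≈ 72.746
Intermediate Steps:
Mul(Mul(-7, Pow(Add(6, T), Rational(1, 2))), -6) = Mul(Mul(-7, Pow(Add(6, -3), Rational(1, 2))), -6) = Mul(Mul(-7, Pow(3, Rational(1, 2))), -6) = Mul(42, Pow(3, Rational(1, 2)))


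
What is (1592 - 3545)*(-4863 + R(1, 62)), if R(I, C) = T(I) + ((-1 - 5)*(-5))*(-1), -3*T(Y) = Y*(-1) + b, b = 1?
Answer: 9556029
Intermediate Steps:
T(Y) = -1/3 + Y/3 (T(Y) = -(Y*(-1) + 1)/3 = -(-Y + 1)/3 = -(1 - Y)/3 = -1/3 + Y/3)
R(I, C) = -91/3 + I/3 (R(I, C) = (-1/3 + I/3) + ((-1 - 5)*(-5))*(-1) = (-1/3 + I/3) - 6*(-5)*(-1) = (-1/3 + I/3) + 30*(-1) = (-1/3 + I/3) - 30 = -91/3 + I/3)
(1592 - 3545)*(-4863 + R(1, 62)) = (1592 - 3545)*(-4863 + (-91/3 + (1/3)*1)) = -1953*(-4863 + (-91/3 + 1/3)) = -1953*(-4863 - 30) = -1953*(-4893) = 9556029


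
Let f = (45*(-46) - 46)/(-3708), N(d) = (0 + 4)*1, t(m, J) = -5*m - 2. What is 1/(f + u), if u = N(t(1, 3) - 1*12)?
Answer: 927/4237 ≈ 0.21879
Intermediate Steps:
t(m, J) = -2 - 5*m
N(d) = 4 (N(d) = 4*1 = 4)
u = 4
f = 529/927 (f = (-2070 - 46)*(-1/3708) = -2116*(-1/3708) = 529/927 ≈ 0.57066)
1/(f + u) = 1/(529/927 + 4) = 1/(4237/927) = 927/4237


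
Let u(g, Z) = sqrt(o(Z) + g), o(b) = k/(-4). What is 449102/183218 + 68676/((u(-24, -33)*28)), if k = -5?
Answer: 224551/91609 - 34338*I*sqrt(91)/637 ≈ 2.4512 - 514.23*I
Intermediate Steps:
o(b) = 5/4 (o(b) = -5/(-4) = -5*(-1/4) = 5/4)
u(g, Z) = sqrt(5/4 + g)
449102/183218 + 68676/((u(-24, -33)*28)) = 449102/183218 + 68676/(((sqrt(5 + 4*(-24))/2)*28)) = 449102*(1/183218) + 68676/(((sqrt(5 - 96)/2)*28)) = 224551/91609 + 68676/(((sqrt(-91)/2)*28)) = 224551/91609 + 68676/((((I*sqrt(91))/2)*28)) = 224551/91609 + 68676/(((I*sqrt(91)/2)*28)) = 224551/91609 + 68676/((14*I*sqrt(91))) = 224551/91609 + 68676*(-I*sqrt(91)/1274) = 224551/91609 - 34338*I*sqrt(91)/637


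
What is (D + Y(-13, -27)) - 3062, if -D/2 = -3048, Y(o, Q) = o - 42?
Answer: 2979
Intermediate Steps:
Y(o, Q) = -42 + o
D = 6096 (D = -2*(-3048) = 6096)
(D + Y(-13, -27)) - 3062 = (6096 + (-42 - 13)) - 3062 = (6096 - 55) - 3062 = 6041 - 3062 = 2979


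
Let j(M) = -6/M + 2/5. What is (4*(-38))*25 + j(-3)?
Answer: -18988/5 ≈ -3797.6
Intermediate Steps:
j(M) = 2/5 - 6/M (j(M) = -6/M + 2*(1/5) = -6/M + 2/5 = 2/5 - 6/M)
(4*(-38))*25 + j(-3) = (4*(-38))*25 + (2/5 - 6/(-3)) = -152*25 + (2/5 - 6*(-1/3)) = -3800 + (2/5 + 2) = -3800 + 12/5 = -18988/5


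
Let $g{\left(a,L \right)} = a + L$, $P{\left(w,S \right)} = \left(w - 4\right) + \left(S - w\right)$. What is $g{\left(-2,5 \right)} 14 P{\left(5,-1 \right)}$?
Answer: $-210$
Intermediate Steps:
$P{\left(w,S \right)} = -4 + S$ ($P{\left(w,S \right)} = \left(-4 + w\right) + \left(S - w\right) = -4 + S$)
$g{\left(a,L \right)} = L + a$
$g{\left(-2,5 \right)} 14 P{\left(5,-1 \right)} = \left(5 - 2\right) 14 \left(-4 - 1\right) = 3 \cdot 14 \left(-5\right) = 42 \left(-5\right) = -210$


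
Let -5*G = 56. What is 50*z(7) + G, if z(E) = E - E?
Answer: -56/5 ≈ -11.200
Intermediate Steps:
z(E) = 0
G = -56/5 (G = -⅕*56 = -56/5 ≈ -11.200)
50*z(7) + G = 50*0 - 56/5 = 0 - 56/5 = -56/5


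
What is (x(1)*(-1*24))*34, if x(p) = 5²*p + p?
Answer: -21216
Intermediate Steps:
x(p) = 26*p (x(p) = 25*p + p = 26*p)
(x(1)*(-1*24))*34 = ((26*1)*(-1*24))*34 = (26*(-24))*34 = -624*34 = -21216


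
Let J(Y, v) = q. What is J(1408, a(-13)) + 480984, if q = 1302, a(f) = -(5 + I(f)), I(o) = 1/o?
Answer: 482286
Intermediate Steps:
a(f) = -5 - 1/f (a(f) = -(5 + 1/f) = -5 - 1/f)
J(Y, v) = 1302
J(1408, a(-13)) + 480984 = 1302 + 480984 = 482286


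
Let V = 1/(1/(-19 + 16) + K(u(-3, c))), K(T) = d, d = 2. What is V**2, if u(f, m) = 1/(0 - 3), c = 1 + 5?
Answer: 9/25 ≈ 0.36000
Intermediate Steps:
c = 6
u(f, m) = -1/3 (u(f, m) = 1/(-3) = -1/3)
K(T) = 2
V = 3/5 (V = 1/(1/(-19 + 16) + 2) = 1/(1/(-3) + 2) = 1/(-1/3 + 2) = 1/(5/3) = 3/5 ≈ 0.60000)
V**2 = (3/5)**2 = 9/25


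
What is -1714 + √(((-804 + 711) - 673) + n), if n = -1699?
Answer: -1714 + I*√2465 ≈ -1714.0 + 49.649*I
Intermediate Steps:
-1714 + √(((-804 + 711) - 673) + n) = -1714 + √(((-804 + 711) - 673) - 1699) = -1714 + √((-93 - 673) - 1699) = -1714 + √(-766 - 1699) = -1714 + √(-2465) = -1714 + I*√2465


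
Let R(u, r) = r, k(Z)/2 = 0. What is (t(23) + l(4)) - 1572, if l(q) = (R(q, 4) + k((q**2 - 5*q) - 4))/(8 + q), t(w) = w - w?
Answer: -4715/3 ≈ -1571.7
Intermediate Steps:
k(Z) = 0 (k(Z) = 2*0 = 0)
t(w) = 0
l(q) = 4/(8 + q) (l(q) = (4 + 0)/(8 + q) = 4/(8 + q))
(t(23) + l(4)) - 1572 = (0 + 4/(8 + 4)) - 1572 = (0 + 4/12) - 1572 = (0 + 4*(1/12)) - 1572 = (0 + 1/3) - 1572 = 1/3 - 1572 = -4715/3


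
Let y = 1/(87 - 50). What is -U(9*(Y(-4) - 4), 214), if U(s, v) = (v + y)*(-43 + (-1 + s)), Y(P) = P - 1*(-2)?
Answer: 776062/37 ≈ 20975.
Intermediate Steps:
Y(P) = 2 + P (Y(P) = P + 2 = 2 + P)
y = 1/37 ≈ 0.027027
U(s, v) = (-44 + s)*(1/37 + v) (U(s, v) = (v + 1/37)*(-43 + (-1 + s)) = (1/37 + v)*(-44 + s) = (-44 + s)*(1/37 + v))
-U(9*(Y(-4) - 4), 214) = -(-44/37 - 44*214 + (9*((2 - 4) - 4))/37 + (9*((2 - 4) - 4))*214) = -(-44/37 - 9416 + (9*(-2 - 4))/37 + (9*(-2 - 4))*214) = -(-44/37 - 9416 + (9*(-6))/37 + (9*(-6))*214) = -(-44/37 - 9416 + (1/37)*(-54) - 54*214) = -(-44/37 - 9416 - 54/37 - 11556) = -1*(-776062/37) = 776062/37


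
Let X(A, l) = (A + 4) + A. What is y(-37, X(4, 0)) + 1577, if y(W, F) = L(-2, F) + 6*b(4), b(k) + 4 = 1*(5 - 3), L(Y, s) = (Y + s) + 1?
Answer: 1576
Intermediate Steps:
L(Y, s) = 1 + Y + s
X(A, l) = 4 + 2*A (X(A, l) = (4 + A) + A = 4 + 2*A)
b(k) = -2 (b(k) = -4 + 1*(5 - 3) = -4 + 1*2 = -4 + 2 = -2)
y(W, F) = -13 + F (y(W, F) = (1 - 2 + F) + 6*(-2) = (-1 + F) - 12 = -13 + F)
y(-37, X(4, 0)) + 1577 = (-13 + (4 + 2*4)) + 1577 = (-13 + (4 + 8)) + 1577 = (-13 + 12) + 1577 = -1 + 1577 = 1576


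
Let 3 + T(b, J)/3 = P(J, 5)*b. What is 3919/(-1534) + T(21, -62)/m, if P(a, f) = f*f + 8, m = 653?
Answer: 616273/1001702 ≈ 0.61523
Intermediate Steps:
P(a, f) = 8 + f² (P(a, f) = f² + 8 = 8 + f²)
T(b, J) = -9 + 99*b (T(b, J) = -9 + 3*((8 + 5²)*b) = -9 + 3*((8 + 25)*b) = -9 + 3*(33*b) = -9 + 99*b)
3919/(-1534) + T(21, -62)/m = 3919/(-1534) + (-9 + 99*21)/653 = 3919*(-1/1534) + (-9 + 2079)*(1/653) = -3919/1534 + 2070*(1/653) = -3919/1534 + 2070/653 = 616273/1001702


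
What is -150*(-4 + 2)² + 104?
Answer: -496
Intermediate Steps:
-150*(-4 + 2)² + 104 = -150*(-2)² + 104 = -150*4 + 104 = -600 + 104 = -496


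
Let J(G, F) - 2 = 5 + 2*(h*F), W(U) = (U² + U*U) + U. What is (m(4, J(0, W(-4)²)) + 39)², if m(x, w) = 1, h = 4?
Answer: 1600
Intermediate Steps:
W(U) = U + 2*U² (W(U) = (U² + U²) + U = 2*U² + U = U + 2*U²)
J(G, F) = 7 + 8*F (J(G, F) = 2 + (5 + 2*(4*F)) = 2 + (5 + 8*F) = 7 + 8*F)
(m(4, J(0, W(-4)²)) + 39)² = (1 + 39)² = 40² = 1600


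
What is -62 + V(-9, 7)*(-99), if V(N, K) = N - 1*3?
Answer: 1126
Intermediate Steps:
V(N, K) = -3 + N (V(N, K) = N - 3 = -3 + N)
-62 + V(-9, 7)*(-99) = -62 + (-3 - 9)*(-99) = -62 - 12*(-99) = -62 + 1188 = 1126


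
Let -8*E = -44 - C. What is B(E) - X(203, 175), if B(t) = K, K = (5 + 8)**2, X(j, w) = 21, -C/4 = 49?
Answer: 148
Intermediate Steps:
C = -196 (C = -4*49 = -196)
E = -19 (E = -(-44 - 1*(-196))/8 = -(-44 + 196)/8 = -1/8*152 = -19)
K = 169 (K = 13**2 = 169)
B(t) = 169
B(E) - X(203, 175) = 169 - 1*21 = 169 - 21 = 148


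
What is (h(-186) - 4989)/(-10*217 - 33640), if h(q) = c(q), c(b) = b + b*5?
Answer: 1221/7162 ≈ 0.17048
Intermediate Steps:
c(b) = 6*b (c(b) = b + 5*b = 6*b)
h(q) = 6*q
(h(-186) - 4989)/(-10*217 - 33640) = (6*(-186) - 4989)/(-10*217 - 33640) = (-1116 - 4989)/(-2170 - 33640) = -6105/(-35810) = -6105*(-1/35810) = 1221/7162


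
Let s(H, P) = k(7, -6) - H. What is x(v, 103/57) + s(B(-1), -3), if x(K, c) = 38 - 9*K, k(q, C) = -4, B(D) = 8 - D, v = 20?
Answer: -155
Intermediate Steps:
s(H, P) = -4 - H
x(v, 103/57) + s(B(-1), -3) = (38 - 9*20) + (-4 - (8 - 1*(-1))) = (38 - 180) + (-4 - (8 + 1)) = -142 + (-4 - 1*9) = -142 + (-4 - 9) = -142 - 13 = -155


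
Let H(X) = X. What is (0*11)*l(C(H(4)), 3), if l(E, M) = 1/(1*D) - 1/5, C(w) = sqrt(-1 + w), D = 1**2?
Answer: 0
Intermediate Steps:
D = 1
l(E, M) = 4/5 (l(E, M) = 1/(1*1) - 1/5 = 1*1 - 1*1/5 = 1 - 1/5 = 4/5)
(0*11)*l(C(H(4)), 3) = (0*11)*(4/5) = 0*(4/5) = 0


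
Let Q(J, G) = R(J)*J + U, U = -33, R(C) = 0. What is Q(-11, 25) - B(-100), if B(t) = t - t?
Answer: -33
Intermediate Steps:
B(t) = 0
Q(J, G) = -33 (Q(J, G) = 0*J - 33 = 0 - 33 = -33)
Q(-11, 25) - B(-100) = -33 - 1*0 = -33 + 0 = -33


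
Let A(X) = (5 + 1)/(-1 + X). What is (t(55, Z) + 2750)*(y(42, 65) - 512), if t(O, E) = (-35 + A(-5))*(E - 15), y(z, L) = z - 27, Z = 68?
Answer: -418474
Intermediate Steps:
y(z, L) = -27 + z
A(X) = 6/(-1 + X)
t(O, E) = 540 - 36*E (t(O, E) = (-35 + 6/(-1 - 5))*(E - 15) = (-35 + 6/(-6))*(-15 + E) = (-35 + 6*(-⅙))*(-15 + E) = (-35 - 1)*(-15 + E) = -36*(-15 + E) = 540 - 36*E)
(t(55, Z) + 2750)*(y(42, 65) - 512) = ((540 - 36*68) + 2750)*((-27 + 42) - 512) = ((540 - 2448) + 2750)*(15 - 512) = (-1908 + 2750)*(-497) = 842*(-497) = -418474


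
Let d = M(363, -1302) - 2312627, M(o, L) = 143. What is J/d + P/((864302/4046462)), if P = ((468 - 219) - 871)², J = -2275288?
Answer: 452527755130874806/249835568271 ≈ 1.8113e+6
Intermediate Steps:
d = -2312484 (d = 143 - 2312627 = -2312484)
P = 386884 (P = (249 - 871)² = (-622)² = 386884)
J/d + P/((864302/4046462)) = -2275288/(-2312484) + 386884/((864302/4046462)) = -2275288*(-1/2312484) + 386884/((864302*(1/4046462))) = 568822/578121 + 386884/(432151/2023231) = 568822/578121 + 386884*(2023231/432151) = 568822/578121 + 782755702204/432151 = 452527755130874806/249835568271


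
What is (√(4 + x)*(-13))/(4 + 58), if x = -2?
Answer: -13*√2/62 ≈ -0.29653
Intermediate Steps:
(√(4 + x)*(-13))/(4 + 58) = (√(4 - 2)*(-13))/(4 + 58) = (√2*(-13))/62 = -13*√2*(1/62) = -13*√2/62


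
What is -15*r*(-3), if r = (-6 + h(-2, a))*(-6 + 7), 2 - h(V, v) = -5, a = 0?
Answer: 45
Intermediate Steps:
h(V, v) = 7 (h(V, v) = 2 - 1*(-5) = 2 + 5 = 7)
r = 1 (r = (-6 + 7)*(-6 + 7) = 1*1 = 1)
-15*r*(-3) = -15*1*(-3) = -15*(-3) = 45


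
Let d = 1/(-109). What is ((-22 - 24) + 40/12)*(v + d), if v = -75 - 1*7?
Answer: 1144192/327 ≈ 3499.1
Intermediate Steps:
v = -82 (v = -75 - 7 = -82)
d = -1/109 ≈ -0.0091743
((-22 - 24) + 40/12)*(v + d) = ((-22 - 24) + 40/12)*(-82 - 1/109) = (-46 + 40*(1/12))*(-8939/109) = (-46 + 10/3)*(-8939/109) = -128/3*(-8939/109) = 1144192/327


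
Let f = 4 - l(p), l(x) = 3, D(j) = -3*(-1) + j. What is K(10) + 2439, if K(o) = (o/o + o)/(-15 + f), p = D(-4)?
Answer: 34135/14 ≈ 2438.2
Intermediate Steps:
D(j) = 3 + j
p = -1 (p = 3 - 4 = -1)
f = 1 (f = 4 - 1*3 = 4 - 3 = 1)
K(o) = -1/14 - o/14 (K(o) = (o/o + o)/(-15 + 1) = (1 + o)/(-14) = (1 + o)*(-1/14) = -1/14 - o/14)
K(10) + 2439 = (-1/14 - 1/14*10) + 2439 = (-1/14 - 5/7) + 2439 = -11/14 + 2439 = 34135/14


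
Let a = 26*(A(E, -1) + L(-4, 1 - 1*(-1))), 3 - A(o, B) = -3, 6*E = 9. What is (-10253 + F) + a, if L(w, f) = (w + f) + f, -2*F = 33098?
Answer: -26646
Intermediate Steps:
E = 3/2 (E = (1/6)*9 = 3/2 ≈ 1.5000)
F = -16549 (F = -1/2*33098 = -16549)
A(o, B) = 6 (A(o, B) = 3 - 1*(-3) = 3 + 3 = 6)
L(w, f) = w + 2*f (L(w, f) = (f + w) + f = w + 2*f)
a = 156 (a = 26*(6 + (-4 + 2*(1 - 1*(-1)))) = 26*(6 + (-4 + 2*(1 + 1))) = 26*(6 + (-4 + 2*2)) = 26*(6 + (-4 + 4)) = 26*(6 + 0) = 26*6 = 156)
(-10253 + F) + a = (-10253 - 16549) + 156 = -26802 + 156 = -26646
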